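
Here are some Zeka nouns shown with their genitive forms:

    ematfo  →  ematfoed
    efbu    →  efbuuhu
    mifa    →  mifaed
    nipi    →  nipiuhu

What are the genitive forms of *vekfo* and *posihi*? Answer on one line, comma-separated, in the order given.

vekfoed, posihiuhu

The alternation tracks the last vowel of the stem — -uhu when the last vowel of the stem is a high vowel (*efbu*, *nipi*); -ed when the last vowel of the stem is a non-high vowel (*ematfo*, *mifa*).
*vekfo* — last vowel /o/ (a non-high vowel) → -ed → *vekfoed*.
Since the last vowel of *posihi* is /i/ (a high vowel), it takes -uhu, giving *posihiuhu*.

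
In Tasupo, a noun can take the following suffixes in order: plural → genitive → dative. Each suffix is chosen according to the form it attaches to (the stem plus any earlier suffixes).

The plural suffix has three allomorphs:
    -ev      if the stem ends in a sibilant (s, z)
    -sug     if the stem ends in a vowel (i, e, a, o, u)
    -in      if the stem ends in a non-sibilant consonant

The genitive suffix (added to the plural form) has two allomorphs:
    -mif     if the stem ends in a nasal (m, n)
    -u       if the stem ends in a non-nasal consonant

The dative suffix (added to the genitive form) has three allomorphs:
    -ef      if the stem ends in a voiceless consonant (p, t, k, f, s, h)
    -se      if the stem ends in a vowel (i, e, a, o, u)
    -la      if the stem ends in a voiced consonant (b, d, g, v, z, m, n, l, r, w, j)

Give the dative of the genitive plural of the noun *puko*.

pukosuguse

*puko*: final sound = /o/, a vowel → -sug → *pukosug*.
The final consonant of the plural form *pukosug* is /g/, which is non-nasal, so the genitive suffix is -u, giving *pukosugu*.
The final sound of the genitive form *pukosugu* is /u/, which is a vowel, so the dative suffix is -se, giving *pukosuguse*.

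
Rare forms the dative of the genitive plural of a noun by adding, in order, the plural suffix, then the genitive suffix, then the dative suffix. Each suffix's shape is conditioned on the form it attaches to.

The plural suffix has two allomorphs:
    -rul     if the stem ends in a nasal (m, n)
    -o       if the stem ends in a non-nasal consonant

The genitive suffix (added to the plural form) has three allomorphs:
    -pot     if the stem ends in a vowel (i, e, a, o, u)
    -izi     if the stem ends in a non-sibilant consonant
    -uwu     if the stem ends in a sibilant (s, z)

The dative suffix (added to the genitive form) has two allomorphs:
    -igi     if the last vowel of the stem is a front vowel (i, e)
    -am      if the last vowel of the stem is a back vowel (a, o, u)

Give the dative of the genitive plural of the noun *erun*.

The final consonant of *erun* is /n/, which is a nasal, so the plural suffix is -rul, giving *erunrul*.
The plural form *erunrul*: final sound = /l/, a non-sibilant consonant → -izi → *erunrulizi*.
The genitive form *erunrulizi* — last vowel /i/ (a front vowel) → -igi → *erunruliziigi*.

erunruliziigi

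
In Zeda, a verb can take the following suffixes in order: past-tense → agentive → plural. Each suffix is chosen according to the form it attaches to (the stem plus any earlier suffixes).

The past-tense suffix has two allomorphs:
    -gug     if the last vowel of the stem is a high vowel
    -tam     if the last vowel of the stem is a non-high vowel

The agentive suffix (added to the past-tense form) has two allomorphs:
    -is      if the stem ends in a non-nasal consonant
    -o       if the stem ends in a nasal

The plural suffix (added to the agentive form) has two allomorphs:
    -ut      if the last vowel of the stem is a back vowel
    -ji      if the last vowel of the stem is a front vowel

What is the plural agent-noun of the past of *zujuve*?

*zujuve*: last vowel = /e/, a non-high vowel → -tam → *zujuvetam*.
The final consonant of the past-tense form *zujuvetam* is /m/, which is a nasal, so the agentive suffix is -o, giving *zujuvetamo*.
Since the last vowel of the agentive form *zujuvetamo* is /o/ (a back vowel), it takes -ut, giving *zujuvetamout*.

zujuvetamout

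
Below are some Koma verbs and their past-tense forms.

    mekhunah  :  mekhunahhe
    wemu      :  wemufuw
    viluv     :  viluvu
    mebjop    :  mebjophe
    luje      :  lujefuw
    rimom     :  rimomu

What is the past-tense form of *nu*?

nufuw

The pattern is voicing of the final sound: -he when the stem ends in a voiceless consonant (*mekhunah*, *mebjop*); -u when the stem ends in a voiced consonant (*viluv*, *rimom*); -fuw when the stem ends in a vowel (*wemu*, *luje*).
*nu* — final sound /u/ (a vowel) → -fuw → *nufuw*.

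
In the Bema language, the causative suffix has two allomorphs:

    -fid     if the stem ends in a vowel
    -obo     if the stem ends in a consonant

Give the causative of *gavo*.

The final sound of *gavo* is /o/, which is a vowel, so the suffix is -fid, giving *gavofid*.

gavofid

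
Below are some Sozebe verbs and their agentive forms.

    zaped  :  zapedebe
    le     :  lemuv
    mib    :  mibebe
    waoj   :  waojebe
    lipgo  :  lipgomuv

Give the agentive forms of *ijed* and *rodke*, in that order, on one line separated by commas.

ijedebe, rodkemuv

The pattern is consonant vs. vowel: -ebe when the stem ends in a consonant (*zaped*, *mib*, *waoj*); -muv when the stem ends in a vowel (*le*, *lipgo*).
*ijed*: final sound = /d/, a consonant → -ebe → *ijedebe*.
The final sound of *rodke* is /e/, which is a vowel, so the suffix is -muv, giving *rodkemuv*.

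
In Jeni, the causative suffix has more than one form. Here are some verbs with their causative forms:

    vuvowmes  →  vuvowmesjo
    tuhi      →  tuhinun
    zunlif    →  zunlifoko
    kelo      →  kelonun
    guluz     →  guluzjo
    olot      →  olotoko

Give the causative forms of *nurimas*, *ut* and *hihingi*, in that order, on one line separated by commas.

nurimasjo, utoko, hihinginun

Looking at the final sound of each stem: -jo when the stem ends in a sibilant (*vuvowmes*, *guluz*); -oko when the stem ends in a non-sibilant consonant (*zunlif*, *olot*); -nun when the stem ends in a vowel (*tuhi*, *kelo*).
*nurimas* — final sound /s/ (a sibilant) → -jo → *nurimasjo*.
*ut*: final sound = /t/, a non-sibilant consonant → -oko → *utoko*.
Since the final sound of *hihingi* is /i/ (a vowel), it takes -nun, giving *hihinginun*.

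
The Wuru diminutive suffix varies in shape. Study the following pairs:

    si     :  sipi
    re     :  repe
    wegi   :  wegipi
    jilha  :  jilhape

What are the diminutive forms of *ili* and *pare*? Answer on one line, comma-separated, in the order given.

The pattern is height harmony: -pi when the last vowel of the stem is a high vowel (*si*, *wegi*); -pe when the last vowel of the stem is a non-high vowel (*re*, *jilha*).
The last vowel of *ili* is /i/, which is a high vowel, so the suffix is -pi, giving *ilipi*.
*pare* — last vowel /e/ (a non-high vowel) → -pe → *parepe*.

ilipi, parepe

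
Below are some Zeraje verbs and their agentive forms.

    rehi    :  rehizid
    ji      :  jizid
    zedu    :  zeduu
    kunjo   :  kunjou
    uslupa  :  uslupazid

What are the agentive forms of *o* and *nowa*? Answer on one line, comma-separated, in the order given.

ou, nowazid

The pattern is rounding harmony: -u when the last vowel of the stem is a rounded vowel (*zedu*, *kunjo*); -zid when the last vowel of the stem is an unrounded vowel (*rehi*, *ji*, *uslupa*).
*o*: last vowel = /o/, a rounded vowel → -u → *ou*.
*nowa* — last vowel /a/ (an unrounded vowel) → -zid → *nowazid*.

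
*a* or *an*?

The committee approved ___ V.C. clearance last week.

a

The indefinite article is chosen by the initial *sound* of the following word, not its spelling.
The initialism *V.C.* is read letter by letter; the first letter, V, is pronounced /viː/, which begins with a consonant sound.
So the article is *a*: The committee approved a V.C. clearance last week.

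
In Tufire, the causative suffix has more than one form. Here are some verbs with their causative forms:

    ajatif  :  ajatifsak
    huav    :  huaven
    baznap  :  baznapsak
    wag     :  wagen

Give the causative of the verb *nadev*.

nadeven

The alternation tracks the final consonant of the stem — -sak when the stem ends in a voiceless consonant (*ajatif*, *baznap*); -en when the stem ends in a voiced consonant (*huav*, *wag*).
Since the final consonant of *nadev* is /v/ (voiced), it takes -en, giving *nadeven*.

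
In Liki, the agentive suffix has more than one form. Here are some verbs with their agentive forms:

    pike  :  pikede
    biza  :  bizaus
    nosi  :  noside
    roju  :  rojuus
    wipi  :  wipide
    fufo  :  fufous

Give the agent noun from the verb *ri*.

The pattern is front/back vowel harmony: -de when the last vowel of the stem is a front vowel (*pike*, *nosi*, *wipi*); -us when the last vowel of the stem is a back vowel (*biza*, *roju*, *fufo*).
Since the last vowel of *ri* is /i/ (a front vowel), it takes -de, giving *ride*.

ride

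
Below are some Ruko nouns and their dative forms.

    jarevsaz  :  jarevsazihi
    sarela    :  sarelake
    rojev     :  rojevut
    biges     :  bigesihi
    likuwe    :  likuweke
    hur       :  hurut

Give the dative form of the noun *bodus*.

bodusihi

The pattern is sibilance of the final sound: -ihi when the stem ends in a sibilant (*jarevsaz*, *biges*); -ut when the stem ends in a non-sibilant consonant (*rojev*, *hur*); -ke when the stem ends in a vowel (*sarela*, *likuwe*).
*bodus* — final sound /s/ (a sibilant) → -ihi → *bodusihi*.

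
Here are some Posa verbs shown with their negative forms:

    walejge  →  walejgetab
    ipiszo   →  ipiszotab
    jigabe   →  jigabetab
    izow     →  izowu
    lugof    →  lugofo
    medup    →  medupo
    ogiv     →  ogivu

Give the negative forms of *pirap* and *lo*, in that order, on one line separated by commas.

pirapo, lotab

The suffix is conditioned by the final sound: -o when the stem ends in a voiceless consonant (*lugof*, *medup*); -u when the stem ends in a voiced consonant (*izow*, *ogiv*); -tab when the stem ends in a vowel (*walejge*, *ipiszo*, *jigabe*).
Since the final sound of *pirap* is /p/ (a voiceless consonant), it takes -o, giving *pirapo*.
The final sound of *lo* is /o/, which is a vowel, so the suffix is -tab, giving *lotab*.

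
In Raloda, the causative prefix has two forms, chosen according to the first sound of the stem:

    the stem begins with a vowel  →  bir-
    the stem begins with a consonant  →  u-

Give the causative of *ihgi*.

Since the first sound of *ihgi* is /i/ (a vowel), it takes bir-, giving *birihgi*.

birihgi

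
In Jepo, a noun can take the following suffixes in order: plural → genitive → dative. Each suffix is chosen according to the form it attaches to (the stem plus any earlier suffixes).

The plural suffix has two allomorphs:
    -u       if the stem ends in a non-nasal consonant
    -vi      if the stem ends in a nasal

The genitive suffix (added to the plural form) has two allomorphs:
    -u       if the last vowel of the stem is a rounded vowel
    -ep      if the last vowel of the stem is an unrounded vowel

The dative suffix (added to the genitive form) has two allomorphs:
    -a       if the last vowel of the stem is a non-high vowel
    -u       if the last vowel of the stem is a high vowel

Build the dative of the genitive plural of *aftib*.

aftibuuu

*aftib* — final consonant /b/ (non-nasal) → -u → *aftibu*.
The plural form *aftibu*: last vowel = /u/, a rounded vowel → -u → *aftibuu*.
Since the last vowel of the genitive form *aftibuu* is /u/ (a high vowel), it takes -u, giving *aftibuuu*.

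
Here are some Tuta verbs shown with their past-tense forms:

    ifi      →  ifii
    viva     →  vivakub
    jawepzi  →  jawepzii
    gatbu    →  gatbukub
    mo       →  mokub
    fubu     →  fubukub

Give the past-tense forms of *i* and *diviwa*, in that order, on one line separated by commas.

ii, diviwakub

The alternation tracks the last vowel of the stem — -i when the last vowel of the stem is a front vowel (*ifi*, *jawepzi*); -kub when the last vowel of the stem is a back vowel (*viva*, *gatbu*, *mo*, *fubu*).
The last vowel of *i* is /i/, which is a front vowel, so the suffix is -i, giving *ii*.
*diviwa* — last vowel /a/ (a back vowel) → -kub → *diviwakub*.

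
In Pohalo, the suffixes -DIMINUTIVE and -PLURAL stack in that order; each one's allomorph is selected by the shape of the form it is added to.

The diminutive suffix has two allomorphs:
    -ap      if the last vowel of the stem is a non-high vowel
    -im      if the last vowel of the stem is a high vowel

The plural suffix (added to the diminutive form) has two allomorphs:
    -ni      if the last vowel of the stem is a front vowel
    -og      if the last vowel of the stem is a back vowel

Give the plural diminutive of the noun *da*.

daapog

*da* — last vowel /a/ (a non-high vowel) → -ap → *daap*.
The last vowel of the diminutive form *daap* is /a/, which is a back vowel, so the plural suffix is -og, giving *daapog*.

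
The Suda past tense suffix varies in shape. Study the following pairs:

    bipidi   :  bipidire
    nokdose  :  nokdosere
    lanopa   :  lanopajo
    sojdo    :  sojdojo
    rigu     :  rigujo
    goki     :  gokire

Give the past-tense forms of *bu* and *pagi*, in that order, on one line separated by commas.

bujo, pagire

The alternation tracks the last vowel of the stem — -re when the last vowel of the stem is a front vowel (*bipidi*, *nokdose*, *goki*); -jo when the last vowel of the stem is a back vowel (*lanopa*, *sojdo*, *rigu*).
Since the last vowel of *bu* is /u/ (a back vowel), it takes -jo, giving *bujo*.
*pagi*: last vowel = /i/, a front vowel → -re → *pagire*.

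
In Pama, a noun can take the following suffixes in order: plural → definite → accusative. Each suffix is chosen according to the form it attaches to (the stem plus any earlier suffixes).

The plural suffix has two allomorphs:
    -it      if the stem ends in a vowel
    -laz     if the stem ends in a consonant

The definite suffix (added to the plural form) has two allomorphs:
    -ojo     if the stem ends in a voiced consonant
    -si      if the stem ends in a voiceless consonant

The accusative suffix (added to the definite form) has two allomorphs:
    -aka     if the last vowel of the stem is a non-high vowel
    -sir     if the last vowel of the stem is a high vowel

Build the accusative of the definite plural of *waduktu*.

waduktuitsisir

Since the final sound of *waduktu* is /u/ (a vowel), it takes -it, giving *waduktuit*.
The plural form *waduktuit*: final consonant = /t/, voiceless → -si → *waduktuitsi*.
The definite form *waduktuitsi*: last vowel = /i/, a high vowel → -sir → *waduktuitsisir*.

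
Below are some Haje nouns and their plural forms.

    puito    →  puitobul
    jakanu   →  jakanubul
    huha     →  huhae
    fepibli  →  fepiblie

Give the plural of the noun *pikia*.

pikiae

Looking at the last vowel of each stem: -bul when the last vowel of the stem is a rounded vowel (*puito*, *jakanu*); -e when the last vowel of the stem is an unrounded vowel (*huha*, *fepibli*).
The last vowel of *pikia* is /a/, which is an unrounded vowel, so the suffix is -e, giving *pikiae*.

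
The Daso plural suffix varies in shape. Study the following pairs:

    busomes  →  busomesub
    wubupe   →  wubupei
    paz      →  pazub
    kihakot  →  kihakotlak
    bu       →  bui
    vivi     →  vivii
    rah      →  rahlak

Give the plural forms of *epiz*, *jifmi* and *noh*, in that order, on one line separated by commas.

The suffix is conditioned by the final sound: -ub when the stem ends in a sibilant (*busomes*, *paz*); -lak when the stem ends in a non-sibilant consonant (*kihakot*, *rah*); -i when the stem ends in a vowel (*wubupe*, *bu*, *vivi*).
*epiz* — final sound /z/ (a sibilant) → -ub → *epizub*.
*jifmi*: final sound = /i/, a vowel → -i → *jifmii*.
*noh* — final sound /h/ (a non-sibilant consonant) → -lak → *nohlak*.

epizub, jifmii, nohlak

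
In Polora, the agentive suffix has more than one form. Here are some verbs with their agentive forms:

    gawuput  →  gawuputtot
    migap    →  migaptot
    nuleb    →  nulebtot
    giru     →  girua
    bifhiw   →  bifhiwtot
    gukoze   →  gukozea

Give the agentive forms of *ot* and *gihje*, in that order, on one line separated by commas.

The alternation tracks the final sound of the stem — -tot when the stem ends in a consonant (*gawuput*, *migap*, *nuleb*, *bifhiw*); -a when the stem ends in a vowel (*giru*, *gukoze*).
The final sound of *ot* is /t/, which is a consonant, so the suffix is -tot, giving *ottot*.
*gihje* — final sound /e/ (a vowel) → -a → *gihjea*.

ottot, gihjea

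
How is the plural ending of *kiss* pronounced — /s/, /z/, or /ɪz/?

/ɪz/

The stem *kiss* ends in a sibilant (/s, z, ʃ, ʒ, tʃ, dʒ/).
The plural suffix surfaces as /ɪz/ after sibilants, /s/ after other voiceless consonants, and /z/ after other voiced sounds.
So the plural -s on *kiss* is pronounced /ɪz/.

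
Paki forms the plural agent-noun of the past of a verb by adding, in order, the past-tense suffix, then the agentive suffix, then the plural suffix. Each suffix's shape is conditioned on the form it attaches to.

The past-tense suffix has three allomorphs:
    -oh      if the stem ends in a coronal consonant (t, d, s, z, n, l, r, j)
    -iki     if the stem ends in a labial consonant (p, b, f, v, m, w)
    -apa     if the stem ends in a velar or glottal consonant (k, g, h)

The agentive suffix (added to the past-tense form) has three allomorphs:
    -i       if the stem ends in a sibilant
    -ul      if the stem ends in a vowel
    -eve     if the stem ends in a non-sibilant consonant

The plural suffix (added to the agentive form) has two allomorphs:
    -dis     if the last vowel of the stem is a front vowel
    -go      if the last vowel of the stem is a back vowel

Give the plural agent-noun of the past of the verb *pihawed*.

pihawedohevedis

Since the final consonant of *pihawed* is /d/ (coronal), it takes -oh, giving *pihawedoh*.
Since the final sound of the past-tense form *pihawedoh* is /h/ (a non-sibilant consonant), it takes -eve, giving *pihawedoheve*.
The agentive form *pihawedoheve*: last vowel = /e/, a front vowel → -dis → *pihawedohevedis*.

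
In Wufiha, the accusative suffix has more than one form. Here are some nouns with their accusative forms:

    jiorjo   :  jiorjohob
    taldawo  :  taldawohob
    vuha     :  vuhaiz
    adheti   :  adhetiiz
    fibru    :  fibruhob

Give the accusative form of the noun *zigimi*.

The pattern is rounding harmony: -hob when the last vowel of the stem is a rounded vowel (*jiorjo*, *taldawo*, *fibru*); -iz when the last vowel of the stem is an unrounded vowel (*vuha*, *adheti*).
*zigimi*: last vowel = /i/, an unrounded vowel → -iz → *zigimiiz*.

zigimiiz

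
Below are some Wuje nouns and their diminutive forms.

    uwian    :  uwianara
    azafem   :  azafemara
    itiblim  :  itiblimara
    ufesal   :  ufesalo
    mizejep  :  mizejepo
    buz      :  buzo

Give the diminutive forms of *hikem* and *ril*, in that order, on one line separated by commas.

The alternation tracks the final consonant of the stem — -ara when the stem ends in a nasal (*uwian*, *azafem*, *itiblim*); -o when the stem ends in a non-nasal consonant (*ufesal*, *mizejep*, *buz*).
*hikem*: final consonant = /m/, a nasal → -ara → *hikemara*.
The final consonant of *ril* is /l/, which is non-nasal, so the suffix is -o, giving *rilo*.

hikemara, rilo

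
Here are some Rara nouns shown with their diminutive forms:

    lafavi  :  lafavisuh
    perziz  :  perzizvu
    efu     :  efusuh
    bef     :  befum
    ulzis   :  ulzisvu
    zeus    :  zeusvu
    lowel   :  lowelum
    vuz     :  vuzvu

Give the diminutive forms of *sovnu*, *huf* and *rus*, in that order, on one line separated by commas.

The alternation tracks the final sound of the stem — -vu when the stem ends in a sibilant (*perziz*, *ulzis*, *zeus*, *vuz*); -um when the stem ends in a non-sibilant consonant (*bef*, *lowel*); -suh when the stem ends in a vowel (*lafavi*, *efu*).
*sovnu* — final sound /u/ (a vowel) → -suh → *sovnusuh*.
The final sound of *huf* is /f/, which is a non-sibilant consonant, so the suffix is -um, giving *hufum*.
*rus*: final sound = /s/, a sibilant → -vu → *rusvu*.

sovnusuh, hufum, rusvu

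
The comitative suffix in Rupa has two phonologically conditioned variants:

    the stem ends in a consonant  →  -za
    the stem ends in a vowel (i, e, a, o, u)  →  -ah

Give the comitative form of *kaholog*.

Since the final sound of *kaholog* is /g/ (a consonant), it takes -za, giving *kahologza*.

kahologza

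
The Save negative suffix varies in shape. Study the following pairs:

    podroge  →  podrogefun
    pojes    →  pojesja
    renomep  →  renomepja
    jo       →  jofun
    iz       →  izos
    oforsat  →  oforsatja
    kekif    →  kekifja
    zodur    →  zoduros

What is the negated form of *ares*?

aresja

The pattern is voicing of the final sound: -ja when the stem ends in a voiceless consonant (*pojes*, *renomep*, *oforsat*, *kekif*); -os when the stem ends in a voiced consonant (*iz*, *zodur*); -fun when the stem ends in a vowel (*podroge*, *jo*).
*ares*: final sound = /s/, a voiceless consonant → -ja → *aresja*.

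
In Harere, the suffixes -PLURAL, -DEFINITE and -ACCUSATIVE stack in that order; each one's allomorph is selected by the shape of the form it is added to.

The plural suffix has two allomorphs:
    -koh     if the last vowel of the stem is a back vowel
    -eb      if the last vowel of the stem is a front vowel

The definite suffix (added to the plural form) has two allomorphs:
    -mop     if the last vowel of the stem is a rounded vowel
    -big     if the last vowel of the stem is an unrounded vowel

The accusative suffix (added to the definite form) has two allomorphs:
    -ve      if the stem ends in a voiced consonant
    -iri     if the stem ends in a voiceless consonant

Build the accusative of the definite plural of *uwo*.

uwokohmopiri

*uwo*: last vowel = /o/, a back vowel → -koh → *uwokoh*.
The plural form *uwokoh*: last vowel = /o/, a rounded vowel → -mop → *uwokohmop*.
Since the final consonant of the definite form *uwokohmop* is /p/ (voiceless), it takes -iri, giving *uwokohmopiri*.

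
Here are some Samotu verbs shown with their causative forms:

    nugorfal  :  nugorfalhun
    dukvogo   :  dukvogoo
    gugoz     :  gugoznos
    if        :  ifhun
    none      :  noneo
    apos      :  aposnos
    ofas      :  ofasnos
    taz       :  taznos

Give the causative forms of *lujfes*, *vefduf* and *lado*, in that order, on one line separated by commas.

lujfesnos, vefdufhun, ladoo

The alternation tracks the final sound of the stem — -nos when the stem ends in a sibilant (*gugoz*, *apos*, *ofas*, *taz*); -hun when the stem ends in a non-sibilant consonant (*nugorfal*, *if*); -o when the stem ends in a vowel (*dukvogo*, *none*).
*lujfes*: final sound = /s/, a sibilant → -nos → *lujfesnos*.
The final sound of *vefduf* is /f/, which is a non-sibilant consonant, so the suffix is -hun, giving *vefdufhun*.
*lado* — final sound /o/ (a vowel) → -o → *ladoo*.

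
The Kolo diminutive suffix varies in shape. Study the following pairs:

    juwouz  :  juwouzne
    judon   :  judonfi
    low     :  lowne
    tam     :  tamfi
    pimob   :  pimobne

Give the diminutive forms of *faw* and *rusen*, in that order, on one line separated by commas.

The alternation tracks the final consonant of the stem — -fi when the stem ends in a nasal (*judon*, *tam*); -ne when the stem ends in a non-nasal consonant (*juwouz*, *low*, *pimob*).
*faw*: final consonant = /w/, non-nasal → -ne → *fawne*.
Since the final consonant of *rusen* is /n/ (a nasal), it takes -fi, giving *rusenfi*.

fawne, rusenfi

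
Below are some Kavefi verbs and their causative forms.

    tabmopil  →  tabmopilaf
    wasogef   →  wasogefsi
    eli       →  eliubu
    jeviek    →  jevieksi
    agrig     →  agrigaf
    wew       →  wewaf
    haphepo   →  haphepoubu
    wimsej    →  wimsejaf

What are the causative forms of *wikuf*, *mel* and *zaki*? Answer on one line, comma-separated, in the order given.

wikufsi, melaf, zakiubu

Looking at the final sound of each stem: -si when the stem ends in a voiceless consonant (*wasogef*, *jeviek*); -af when the stem ends in a voiced consonant (*tabmopil*, *agrig*, *wew*, *wimsej*); -ubu when the stem ends in a vowel (*eli*, *haphepo*).
The final sound of *wikuf* is /f/, which is a voiceless consonant, so the suffix is -si, giving *wikufsi*.
The final sound of *mel* is /l/, which is a voiced consonant, so the suffix is -af, giving *melaf*.
The final sound of *zaki* is /i/, which is a vowel, so the suffix is -ubu, giving *zakiubu*.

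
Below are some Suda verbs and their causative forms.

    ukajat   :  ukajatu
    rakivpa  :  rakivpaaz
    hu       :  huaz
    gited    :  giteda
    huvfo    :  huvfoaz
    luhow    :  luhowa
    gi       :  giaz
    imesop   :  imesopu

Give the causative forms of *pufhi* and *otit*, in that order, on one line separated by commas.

Looking at the final sound of each stem: -u when the stem ends in a voiceless consonant (*ukajat*, *imesop*); -a when the stem ends in a voiced consonant (*gited*, *luhow*); -az when the stem ends in a vowel (*rakivpa*, *hu*, *huvfo*, *gi*).
*pufhi*: final sound = /i/, a vowel → -az → *pufhiaz*.
*otit* — final sound /t/ (a voiceless consonant) → -u → *otitu*.

pufhiaz, otitu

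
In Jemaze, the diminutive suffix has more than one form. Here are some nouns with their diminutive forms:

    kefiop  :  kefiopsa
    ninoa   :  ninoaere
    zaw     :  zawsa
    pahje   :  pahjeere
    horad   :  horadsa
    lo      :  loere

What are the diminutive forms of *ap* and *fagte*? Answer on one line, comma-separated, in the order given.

Looking at the final sound of each stem: -sa when the stem ends in a consonant (*kefiop*, *zaw*, *horad*); -ere when the stem ends in a vowel (*ninoa*, *pahje*, *lo*).
Since the final sound of *ap* is /p/ (a consonant), it takes -sa, giving *apsa*.
*fagte*: final sound = /e/, a vowel → -ere → *fagteere*.

apsa, fagteere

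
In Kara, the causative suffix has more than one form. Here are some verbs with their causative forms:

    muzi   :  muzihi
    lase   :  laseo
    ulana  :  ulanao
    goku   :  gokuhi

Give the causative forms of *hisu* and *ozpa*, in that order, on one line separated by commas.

hisuhi, ozpao

The alternation tracks the last vowel of the stem — -hi when the last vowel of the stem is a high vowel (*muzi*, *goku*); -o when the last vowel of the stem is a non-high vowel (*lase*, *ulana*).
The last vowel of *hisu* is /u/, which is a high vowel, so the suffix is -hi, giving *hisuhi*.
The last vowel of *ozpa* is /a/, which is a non-high vowel, so the suffix is -o, giving *ozpao*.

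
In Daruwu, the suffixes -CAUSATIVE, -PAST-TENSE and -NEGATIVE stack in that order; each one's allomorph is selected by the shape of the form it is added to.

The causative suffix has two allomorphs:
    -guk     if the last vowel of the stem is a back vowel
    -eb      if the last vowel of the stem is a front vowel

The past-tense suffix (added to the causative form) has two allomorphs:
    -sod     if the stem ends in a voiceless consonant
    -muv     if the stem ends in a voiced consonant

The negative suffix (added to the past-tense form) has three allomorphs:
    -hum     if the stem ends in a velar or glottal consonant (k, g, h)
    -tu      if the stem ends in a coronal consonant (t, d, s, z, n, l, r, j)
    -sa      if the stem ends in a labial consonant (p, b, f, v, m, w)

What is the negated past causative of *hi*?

*hi* — last vowel /i/ (a front vowel) → -eb → *hieb*.
Since the final consonant of the causative form *hieb* is /b/ (voiced), it takes -muv, giving *hiebmuv*.
Since the final consonant of the past-tense form *hiebmuv* is /v/ (labial), it takes -sa, giving *hiebmuvsa*.

hiebmuvsa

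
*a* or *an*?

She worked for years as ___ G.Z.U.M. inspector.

a

The indefinite article is chosen by the initial *sound* of the following word, not its spelling.
The initialism *G.Z.U.M.* is read letter by letter; the first letter, G, is pronounced /dʒiː/, which begins with a consonant sound.
So the article is *a*: She worked for years as a G.Z.U.M. inspector.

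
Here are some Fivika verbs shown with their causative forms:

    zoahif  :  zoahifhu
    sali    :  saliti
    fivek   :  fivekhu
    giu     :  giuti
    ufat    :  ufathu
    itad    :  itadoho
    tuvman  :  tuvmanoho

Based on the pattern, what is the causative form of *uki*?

ukiti

The alternation tracks the final sound of the stem — -hu when the stem ends in a voiceless consonant (*zoahif*, *fivek*, *ufat*); -oho when the stem ends in a voiced consonant (*itad*, *tuvman*); -ti when the stem ends in a vowel (*sali*, *giu*).
Since the final sound of *uki* is /i/ (a vowel), it takes -ti, giving *ukiti*.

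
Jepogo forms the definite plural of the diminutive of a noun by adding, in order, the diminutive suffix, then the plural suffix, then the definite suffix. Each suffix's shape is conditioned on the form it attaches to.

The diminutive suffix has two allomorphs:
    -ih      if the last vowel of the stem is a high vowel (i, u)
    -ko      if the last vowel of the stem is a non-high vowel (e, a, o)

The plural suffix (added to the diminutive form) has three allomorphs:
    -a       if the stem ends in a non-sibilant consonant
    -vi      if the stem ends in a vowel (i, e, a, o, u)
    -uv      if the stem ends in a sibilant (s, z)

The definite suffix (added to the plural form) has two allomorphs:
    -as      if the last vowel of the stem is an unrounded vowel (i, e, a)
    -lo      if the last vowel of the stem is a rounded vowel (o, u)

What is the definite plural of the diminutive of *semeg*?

semegkovias

Since the last vowel of *semeg* is /e/ (a non-high vowel), it takes -ko, giving *semegko*.
The final sound of the diminutive form *semegko* is /o/, which is a vowel, so the plural suffix is -vi, giving *semegkovi*.
Since the last vowel of the plural form *semegkovi* is /i/ (an unrounded vowel), it takes -as, giving *semegkovias*.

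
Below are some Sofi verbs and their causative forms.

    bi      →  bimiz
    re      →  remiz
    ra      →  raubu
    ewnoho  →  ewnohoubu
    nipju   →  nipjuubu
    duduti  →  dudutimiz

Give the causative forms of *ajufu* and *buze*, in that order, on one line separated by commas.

The alternation tracks the last vowel of the stem — -miz when the last vowel of the stem is a front vowel (*bi*, *re*, *duduti*); -ubu when the last vowel of the stem is a back vowel (*ra*, *ewnoho*, *nipju*).
The last vowel of *ajufu* is /u/, which is a back vowel, so the suffix is -ubu, giving *ajufuubu*.
*buze* — last vowel /e/ (a front vowel) → -miz → *buzemiz*.

ajufuubu, buzemiz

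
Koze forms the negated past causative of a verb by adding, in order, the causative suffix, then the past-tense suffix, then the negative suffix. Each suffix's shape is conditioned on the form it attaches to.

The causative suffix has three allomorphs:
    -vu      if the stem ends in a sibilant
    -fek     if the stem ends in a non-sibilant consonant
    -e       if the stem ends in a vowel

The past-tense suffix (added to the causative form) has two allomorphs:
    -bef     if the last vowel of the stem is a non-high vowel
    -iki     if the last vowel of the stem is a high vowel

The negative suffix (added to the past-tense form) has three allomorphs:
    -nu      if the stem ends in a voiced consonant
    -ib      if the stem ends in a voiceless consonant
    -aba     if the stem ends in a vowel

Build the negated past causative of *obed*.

obedfekbefib

Since the final sound of *obed* is /d/ (a non-sibilant consonant), it takes -fek, giving *obedfek*.
The causative form *obedfek*: last vowel = /e/, a non-high vowel → -bef → *obedfekbef*.
The final sound of the past-tense form *obedfekbef* is /f/, which is a voiceless consonant, so the negative suffix is -ib, giving *obedfekbefib*.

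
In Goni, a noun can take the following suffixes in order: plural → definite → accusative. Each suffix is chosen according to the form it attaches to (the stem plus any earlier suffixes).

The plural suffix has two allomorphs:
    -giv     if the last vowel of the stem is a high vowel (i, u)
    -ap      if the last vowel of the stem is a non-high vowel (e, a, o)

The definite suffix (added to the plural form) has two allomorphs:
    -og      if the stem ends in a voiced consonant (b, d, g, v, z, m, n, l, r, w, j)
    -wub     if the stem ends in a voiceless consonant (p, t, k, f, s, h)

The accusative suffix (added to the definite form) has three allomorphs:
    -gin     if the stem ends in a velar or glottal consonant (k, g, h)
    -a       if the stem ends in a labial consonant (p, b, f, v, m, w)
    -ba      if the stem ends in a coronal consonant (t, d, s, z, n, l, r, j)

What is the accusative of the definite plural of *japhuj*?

*japhuj* — last vowel /u/ (a high vowel) → -giv → *japhujgiv*.
Since the final consonant of the plural form *japhujgiv* is /v/ (voiced), it takes -og, giving *japhujgivog*.
Since the final consonant of the definite form *japhujgivog* is /g/ (velar/glottal), it takes -gin, giving *japhujgivoggin*.

japhujgivoggin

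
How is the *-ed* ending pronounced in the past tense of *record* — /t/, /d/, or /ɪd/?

The stem *record* ends in /t/ or /d/.
The -ed suffix is realized as /ɪd/ after /t, d/; as /t/ after other voiceless consonants; and as /d/ after other voiced sounds.
So -ed on *record* is pronounced /ɪd/.

/ɪd/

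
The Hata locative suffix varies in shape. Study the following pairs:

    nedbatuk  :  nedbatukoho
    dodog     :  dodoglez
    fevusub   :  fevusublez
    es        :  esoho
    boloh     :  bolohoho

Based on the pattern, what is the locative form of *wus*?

Looking at the final consonant of each stem: -oho when the stem ends in a voiceless consonant (*nedbatuk*, *es*, *boloh*); -lez when the stem ends in a voiced consonant (*dodog*, *fevusub*).
*wus* — final consonant /s/ (voiceless) → -oho → *wusoho*.

wusoho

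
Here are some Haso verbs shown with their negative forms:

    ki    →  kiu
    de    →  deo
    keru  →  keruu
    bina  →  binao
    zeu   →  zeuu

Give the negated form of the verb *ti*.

The pattern is height harmony: -u when the last vowel of the stem is a high vowel (*ki*, *keru*, *zeu*); -o when the last vowel of the stem is a non-high vowel (*de*, *bina*).
*ti* — last vowel /i/ (a high vowel) → -u → *tiu*.

tiu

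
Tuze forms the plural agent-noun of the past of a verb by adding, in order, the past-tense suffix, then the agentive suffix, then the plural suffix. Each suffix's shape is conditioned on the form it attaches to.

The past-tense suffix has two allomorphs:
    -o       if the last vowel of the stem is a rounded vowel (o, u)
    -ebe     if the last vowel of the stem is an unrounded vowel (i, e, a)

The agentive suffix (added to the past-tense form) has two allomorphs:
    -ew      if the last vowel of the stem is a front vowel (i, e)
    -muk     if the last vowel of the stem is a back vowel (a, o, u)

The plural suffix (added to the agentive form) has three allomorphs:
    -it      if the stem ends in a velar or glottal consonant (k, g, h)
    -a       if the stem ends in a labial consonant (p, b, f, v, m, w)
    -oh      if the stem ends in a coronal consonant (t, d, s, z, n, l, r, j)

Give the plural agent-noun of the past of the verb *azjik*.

azjikebeewa

Since the last vowel of *azjik* is /i/ (an unrounded vowel), it takes -ebe, giving *azjikebe*.
The past-tense form *azjikebe* — last vowel /e/ (a front vowel) → -ew → *azjikebeew*.
Since the final consonant of the agentive form *azjikebeew* is /w/ (labial), it takes -a, giving *azjikebeewa*.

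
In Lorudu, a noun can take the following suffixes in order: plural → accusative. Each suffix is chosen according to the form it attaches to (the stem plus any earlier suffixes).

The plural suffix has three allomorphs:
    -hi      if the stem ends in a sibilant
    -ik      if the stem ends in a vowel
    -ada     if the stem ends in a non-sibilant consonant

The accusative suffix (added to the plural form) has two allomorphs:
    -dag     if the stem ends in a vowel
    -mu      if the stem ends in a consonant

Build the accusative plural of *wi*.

wiikmu

*wi*: final sound = /i/, a vowel → -ik → *wiik*.
The plural form *wiik*: final sound = /k/, a consonant → -mu → *wiikmu*.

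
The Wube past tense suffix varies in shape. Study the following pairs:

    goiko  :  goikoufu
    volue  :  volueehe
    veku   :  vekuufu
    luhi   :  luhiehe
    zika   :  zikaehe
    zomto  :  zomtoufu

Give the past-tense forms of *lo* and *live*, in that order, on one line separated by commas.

Looking at the last vowel of each stem: -ufu when the last vowel of the stem is a rounded vowel (*goiko*, *veku*, *zomto*); -ehe when the last vowel of the stem is an unrounded vowel (*volue*, *luhi*, *zika*).
*lo*: last vowel = /o/, a rounded vowel → -ufu → *loufu*.
*live* — last vowel /e/ (an unrounded vowel) → -ehe → *liveehe*.

loufu, liveehe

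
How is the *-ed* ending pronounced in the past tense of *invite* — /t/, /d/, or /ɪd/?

The stem *invite* ends in /t/ or /d/.
The -ed suffix is realized as /ɪd/ after /t, d/; as /t/ after other voiceless consonants; and as /d/ after other voiced sounds.
So -ed on *invite* is pronounced /ɪd/.

/ɪd/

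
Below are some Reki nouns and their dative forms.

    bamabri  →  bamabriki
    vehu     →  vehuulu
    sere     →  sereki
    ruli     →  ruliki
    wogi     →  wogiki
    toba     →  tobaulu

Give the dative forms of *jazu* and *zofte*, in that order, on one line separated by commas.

jazuulu, zofteki

The suffix is conditioned by the last vowel: -ki when the last vowel of the stem is a front vowel (*bamabri*, *sere*, *ruli*, *wogi*); -ulu when the last vowel of the stem is a back vowel (*vehu*, *toba*).
Since the last vowel of *jazu* is /u/ (a back vowel), it takes -ulu, giving *jazuulu*.
*zofte* — last vowel /e/ (a front vowel) → -ki → *zofteki*.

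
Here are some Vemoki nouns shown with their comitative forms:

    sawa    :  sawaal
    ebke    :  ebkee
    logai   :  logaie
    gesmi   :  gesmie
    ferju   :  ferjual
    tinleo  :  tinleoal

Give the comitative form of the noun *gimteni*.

gimtenie

The alternation tracks the last vowel of the stem — -e when the last vowel of the stem is a front vowel (*ebke*, *logai*, *gesmi*); -al when the last vowel of the stem is a back vowel (*sawa*, *ferju*, *tinleo*).
Since the last vowel of *gimteni* is /i/ (a front vowel), it takes -e, giving *gimtenie*.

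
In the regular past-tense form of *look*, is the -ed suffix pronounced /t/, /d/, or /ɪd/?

The stem *look* ends in a voiceless consonant other than /t/.
The -ed suffix is realized as /ɪd/ after /t, d/; as /t/ after other voiceless consonants; and as /d/ after other voiced sounds.
So -ed on *look* is pronounced /t/.

/t/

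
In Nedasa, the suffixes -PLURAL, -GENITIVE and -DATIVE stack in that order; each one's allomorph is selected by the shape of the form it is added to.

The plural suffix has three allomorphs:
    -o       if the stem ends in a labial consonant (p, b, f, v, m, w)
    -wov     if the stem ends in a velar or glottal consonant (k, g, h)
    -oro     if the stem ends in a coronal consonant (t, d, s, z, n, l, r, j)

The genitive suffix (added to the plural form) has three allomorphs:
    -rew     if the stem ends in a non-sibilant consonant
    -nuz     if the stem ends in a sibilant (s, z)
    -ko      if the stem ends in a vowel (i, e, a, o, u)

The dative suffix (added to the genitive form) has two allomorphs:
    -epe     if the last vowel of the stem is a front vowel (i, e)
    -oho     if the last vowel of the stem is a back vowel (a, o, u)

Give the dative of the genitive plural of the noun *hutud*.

*hutud* — final consonant /d/ (coronal) → -oro → *hutudoro*.
Since the final sound of the plural form *hutudoro* is /o/ (a vowel), it takes -ko, giving *hutudoroko*.
Since the last vowel of the genitive form *hutudoroko* is /o/ (a back vowel), it takes -oho, giving *hutudorokooho*.

hutudorokooho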